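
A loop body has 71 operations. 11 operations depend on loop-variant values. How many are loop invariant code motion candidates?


Invariant candidates = total - loop-dependent
= 71 - 11 = 60

60


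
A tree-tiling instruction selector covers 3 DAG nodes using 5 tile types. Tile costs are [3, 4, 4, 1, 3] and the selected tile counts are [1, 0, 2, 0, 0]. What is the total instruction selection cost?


Total cost = sum(count_i * cost_i)
= 1*3 + 0*4 + 2*4 + 0*1 + 0*3
= 11

11


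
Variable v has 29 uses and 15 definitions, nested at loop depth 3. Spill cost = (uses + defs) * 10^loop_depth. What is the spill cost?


uses + defs = 29 + 15 = 44
10^3 = 1000
Spill cost = 44 * 1000 = 44000

44000


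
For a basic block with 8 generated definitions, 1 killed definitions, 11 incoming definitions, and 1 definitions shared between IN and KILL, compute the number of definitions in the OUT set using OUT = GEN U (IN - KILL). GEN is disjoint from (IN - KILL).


IN - KILL: 11 - 1 = 10 surviving definitions
OUT = GEN + surviving = 8 + 10 = 18

18


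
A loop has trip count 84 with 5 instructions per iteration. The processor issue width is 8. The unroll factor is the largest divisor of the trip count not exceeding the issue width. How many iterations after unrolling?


Largest divisor of 84 <= 8 is 7
New iterations = 84 / 7 = 12

12


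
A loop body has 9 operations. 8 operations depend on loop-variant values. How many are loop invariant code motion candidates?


Invariant candidates = total - loop-dependent
= 9 - 8 = 1

1


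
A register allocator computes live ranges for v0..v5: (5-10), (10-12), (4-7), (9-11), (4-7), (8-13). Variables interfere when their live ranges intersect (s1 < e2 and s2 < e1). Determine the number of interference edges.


Check all pairs for overlapping intervals.
Two intervals (s1,e1) and (s2,e2) overlap if s1 < e2 and s2 < e1.
v0 (5-10) vs v1..v5: overlaps v2, v3, v4, v5 -> 4
v1 (10-12) vs v2..v5: overlaps v3, v5 -> 2
v2 (4-7) vs v3..v5: overlaps v4 -> 1
v3 (9-11) vs v4..v5: overlaps v5 -> 1
v4 (4-7) vs v5: overlaps none -> 0
Total overlapping pairs = 4 + 2 + 1 + 1 + 0 = 8

8


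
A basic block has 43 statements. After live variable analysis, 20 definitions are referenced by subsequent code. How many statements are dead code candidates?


Dead code = total statements - live definitions
= 43 - 20 = 23

23


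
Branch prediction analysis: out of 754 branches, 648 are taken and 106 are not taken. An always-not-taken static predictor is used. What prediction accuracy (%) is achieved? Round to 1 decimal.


Predictor: always-not-taken
Correct predictions = 106
Accuracy = 106 / 754 * 100 = 14.1%

14.1


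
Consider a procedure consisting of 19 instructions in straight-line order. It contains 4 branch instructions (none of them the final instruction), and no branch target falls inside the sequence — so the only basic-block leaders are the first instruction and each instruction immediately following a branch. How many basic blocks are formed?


With no in-sequence branch targets, the leaders are the first instruction plus the instruction after each branch.
Number of basic blocks = branches + 1
= 4 + 1 = 5

5


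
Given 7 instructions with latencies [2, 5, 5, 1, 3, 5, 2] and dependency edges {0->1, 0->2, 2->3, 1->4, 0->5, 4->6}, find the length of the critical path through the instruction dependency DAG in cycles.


Compute longest path through dependency graph: dist(Ik) = max over predecessors of dist + latency(Ik).
dist(I0) = latency 2 = 2
dist(I1) = dist(I0) + 5 = 2 + 5 = 7
dist(I2) = dist(I0) + 5 = 2 + 5 = 7
dist(I3) = dist(I2) + 1 = 7 + 1 = 8
dist(I4) = dist(I1) + 3 = 7 + 3 = 10
dist(I5) = dist(I0) + 5 = 2 + 5 = 7
dist(I6) = dist(I4) + 2 = 10 + 2 = 12
Critical path = max dist = 12

12


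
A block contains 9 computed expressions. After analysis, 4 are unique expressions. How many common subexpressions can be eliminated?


CSE count = total expressions - unique expressions
= 9 - 4 = 5

5


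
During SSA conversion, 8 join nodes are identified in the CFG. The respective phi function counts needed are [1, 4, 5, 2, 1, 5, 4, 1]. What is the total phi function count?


Total phi functions = sum of phi functions at each join node
= 1 + 4 + 5 + 2 + 1 + 5 + 4 + 1 = 23

23


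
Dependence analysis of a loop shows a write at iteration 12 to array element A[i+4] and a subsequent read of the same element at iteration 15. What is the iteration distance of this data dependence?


Distance = read iteration - write iteration
= 15 - 12 = 3

3


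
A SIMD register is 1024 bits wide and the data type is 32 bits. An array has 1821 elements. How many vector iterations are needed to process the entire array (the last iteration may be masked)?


Width = 1024 / 32 = 32 elements per vector op
Iterations = ceil(1821 / 32) = 57

57


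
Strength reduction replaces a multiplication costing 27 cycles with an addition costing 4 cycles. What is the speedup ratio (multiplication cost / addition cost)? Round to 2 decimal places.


Ratio = mult_cost / add_cost = 27 / 4 = 6.75

6.75


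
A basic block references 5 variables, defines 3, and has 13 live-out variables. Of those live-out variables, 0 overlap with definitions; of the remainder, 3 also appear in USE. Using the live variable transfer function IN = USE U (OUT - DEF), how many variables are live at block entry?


OUT - DEF: 13 - 0 = 13
|IN| = |USE| + |OUT - DEF| - |USE ∩ (OUT - DEF)| = 5 + 13 - 3 = 15

15


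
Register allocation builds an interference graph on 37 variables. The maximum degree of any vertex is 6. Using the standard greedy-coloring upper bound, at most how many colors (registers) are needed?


Greedy coloring never needs more than (max_degree + 1) colors: when coloring a vertex, at most max_degree neighbors are already colored.
Upper bound = 6 + 1 = 7

7


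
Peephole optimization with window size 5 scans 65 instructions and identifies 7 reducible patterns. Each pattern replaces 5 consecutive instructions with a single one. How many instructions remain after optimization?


Each match removes 4 instructions.
Total removed = 7 * 4 = 28
Remaining = 65 - 28 = 37

37


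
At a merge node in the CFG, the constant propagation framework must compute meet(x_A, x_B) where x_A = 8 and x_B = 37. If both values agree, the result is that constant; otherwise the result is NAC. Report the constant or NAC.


Meet operation: if both paths give the same constant, result is that constant; if they differ, result is NAC (not-a-constant).
Path A: 8, Path B: 37 -> differ
Result: not-a-constant -> NAC

NAC


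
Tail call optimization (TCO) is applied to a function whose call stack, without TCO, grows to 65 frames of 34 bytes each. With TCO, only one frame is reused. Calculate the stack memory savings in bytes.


Without TCO: 65 * 34 = 2210 bytes
With TCO: reuse 1 frame = 34 bytes
Savings = 2210 - 34 = 2176

2176


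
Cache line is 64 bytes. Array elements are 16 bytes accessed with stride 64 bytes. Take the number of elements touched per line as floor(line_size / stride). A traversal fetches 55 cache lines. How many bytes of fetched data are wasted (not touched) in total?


Elements per line = floor(64 / 64) = 1
Bytes used per line = 1 * 16 = 16
Wasted per line = 64 - 16 = 48
Total wasted = 48 * 55 = 2640

2640


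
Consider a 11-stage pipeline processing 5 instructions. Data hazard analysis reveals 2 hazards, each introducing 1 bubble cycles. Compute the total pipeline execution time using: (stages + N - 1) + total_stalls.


Base cycles = 11 + 5 - 1 = 15
Total stalls = 2 * 1 = 2
Total = 15 + 2 = 17

17


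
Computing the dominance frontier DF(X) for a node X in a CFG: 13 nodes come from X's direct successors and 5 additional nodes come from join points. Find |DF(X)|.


DF(X) = direct successor contributions + join point contributions
= 13 + 5 = 18

18


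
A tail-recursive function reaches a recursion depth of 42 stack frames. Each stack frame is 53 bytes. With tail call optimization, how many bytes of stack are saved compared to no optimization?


Without TCO: 42 * 53 = 2226 bytes
With TCO: reuse 1 frame = 53 bytes
Savings = 2226 - 53 = 2173

2173


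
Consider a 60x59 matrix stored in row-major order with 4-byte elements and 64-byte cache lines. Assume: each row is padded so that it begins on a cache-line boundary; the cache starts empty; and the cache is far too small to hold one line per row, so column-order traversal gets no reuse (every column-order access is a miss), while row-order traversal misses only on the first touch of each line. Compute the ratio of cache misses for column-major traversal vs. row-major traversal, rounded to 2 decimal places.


Each row occupies 59 * 4 = 236 bytes and starts on a line boundary, so it spans ceil(236 / 64) = 4 cache lines.
Row-major traversal misses (one per line touched): 60 * ceil(59 * 4 / 64) = 240
Column-major traversal misses (no reuse, every access misses): 60 * 59 = 3540
Ratio = 3540 / 240 = 14.75

14.75


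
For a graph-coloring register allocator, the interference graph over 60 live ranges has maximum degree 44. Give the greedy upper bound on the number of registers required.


Greedy coloring never needs more than (max_degree + 1) colors: when coloring a vertex, at most max_degree neighbors are already colored.
Upper bound = 44 + 1 = 45

45


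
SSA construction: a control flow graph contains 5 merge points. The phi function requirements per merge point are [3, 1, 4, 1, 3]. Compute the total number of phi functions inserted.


Total phi functions = sum of phi functions at each join node
= 3 + 1 + 4 + 1 + 3 = 12

12


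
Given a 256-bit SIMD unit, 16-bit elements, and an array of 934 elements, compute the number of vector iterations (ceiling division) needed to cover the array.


Width = 256 / 16 = 16 elements per vector op
Iterations = ceil(934 / 16) = 59

59


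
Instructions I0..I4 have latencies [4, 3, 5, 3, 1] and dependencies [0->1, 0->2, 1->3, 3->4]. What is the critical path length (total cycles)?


Compute longest path through dependency graph: dist(Ik) = max over predecessors of dist + latency(Ik).
dist(I0) = latency 4 = 4
dist(I1) = dist(I0) + 3 = 4 + 3 = 7
dist(I2) = dist(I0) + 5 = 4 + 5 = 9
dist(I3) = dist(I1) + 3 = 7 + 3 = 10
dist(I4) = dist(I3) + 1 = 10 + 1 = 11
Critical path = max dist = 11

11


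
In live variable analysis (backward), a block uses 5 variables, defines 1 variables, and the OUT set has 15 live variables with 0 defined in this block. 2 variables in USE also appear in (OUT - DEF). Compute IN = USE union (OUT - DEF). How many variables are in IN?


OUT - DEF: 15 - 0 = 15
|IN| = |USE| + |OUT - DEF| - |USE ∩ (OUT - DEF)| = 5 + 15 - 2 = 18

18


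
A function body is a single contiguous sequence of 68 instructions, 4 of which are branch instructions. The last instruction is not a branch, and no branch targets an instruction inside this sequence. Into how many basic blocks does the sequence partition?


With no in-sequence branch targets, the leaders are the first instruction plus the instruction after each branch.
Number of basic blocks = branches + 1
= 4 + 1 = 5

5


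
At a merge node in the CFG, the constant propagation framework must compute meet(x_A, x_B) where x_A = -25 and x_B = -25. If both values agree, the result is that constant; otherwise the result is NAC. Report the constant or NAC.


Meet operation: if both paths give the same constant, result is that constant; if they differ, result is NAC (not-a-constant).
Path A: -25, Path B: -25 -> equal
Result: constant -> -25

-25


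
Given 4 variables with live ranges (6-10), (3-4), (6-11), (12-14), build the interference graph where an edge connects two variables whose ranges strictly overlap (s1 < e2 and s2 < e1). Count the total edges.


Check all pairs for overlapping intervals.
Two intervals (s1,e1) and (s2,e2) overlap if s1 < e2 and s2 < e1.
v0 (6-10) vs v1..v3: overlaps v2 -> 1
v1 (3-4) vs v2..v3: overlaps none -> 0
v2 (6-11) vs v3: overlaps none -> 0
Total overlapping pairs = 1 + 0 + 0 = 1

1


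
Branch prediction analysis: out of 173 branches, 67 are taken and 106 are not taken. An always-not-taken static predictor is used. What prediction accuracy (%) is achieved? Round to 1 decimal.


Predictor: always-not-taken
Correct predictions = 106
Accuracy = 106 / 173 * 100 = 61.3%

61.3


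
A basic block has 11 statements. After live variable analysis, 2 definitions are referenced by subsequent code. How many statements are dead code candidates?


Dead code = total statements - live definitions
= 11 - 2 = 9

9


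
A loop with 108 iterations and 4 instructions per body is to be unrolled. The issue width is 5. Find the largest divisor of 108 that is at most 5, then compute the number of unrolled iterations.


Largest divisor of 108 <= 5 is 4
New iterations = 108 / 4 = 27

27


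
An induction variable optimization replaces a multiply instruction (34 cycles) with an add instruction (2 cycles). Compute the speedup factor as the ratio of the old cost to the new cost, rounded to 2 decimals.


Ratio = mult_cost / add_cost = 34 / 2 = 17.0

17.0


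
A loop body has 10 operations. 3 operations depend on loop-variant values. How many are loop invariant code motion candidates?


Invariant candidates = total - loop-dependent
= 10 - 3 = 7

7


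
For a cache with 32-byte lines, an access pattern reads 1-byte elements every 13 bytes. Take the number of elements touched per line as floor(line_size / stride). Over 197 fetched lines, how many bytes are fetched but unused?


Elements per line = floor(32 / 13) = 2
Bytes used per line = 2 * 1 = 2
Wasted per line = 32 - 2 = 30
Total wasted = 30 * 197 = 5910

5910


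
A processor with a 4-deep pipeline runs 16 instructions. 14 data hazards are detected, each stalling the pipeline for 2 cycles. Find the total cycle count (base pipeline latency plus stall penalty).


Base cycles = 4 + 16 - 1 = 19
Total stalls = 14 * 2 = 28
Total = 19 + 28 = 47

47


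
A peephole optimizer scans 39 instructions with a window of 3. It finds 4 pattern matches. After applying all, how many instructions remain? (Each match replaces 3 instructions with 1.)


Each match removes 2 instructions.
Total removed = 4 * 2 = 8
Remaining = 39 - 8 = 31

31


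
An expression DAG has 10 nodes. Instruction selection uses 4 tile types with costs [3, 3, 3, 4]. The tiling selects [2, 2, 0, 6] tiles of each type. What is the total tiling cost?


Total cost = sum(count_i * cost_i)
= 2*3 + 2*3 + 0*3 + 6*4
= 36

36


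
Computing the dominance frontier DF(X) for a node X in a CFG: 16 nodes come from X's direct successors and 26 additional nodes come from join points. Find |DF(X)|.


DF(X) = direct successor contributions + join point contributions
= 16 + 26 = 42

42


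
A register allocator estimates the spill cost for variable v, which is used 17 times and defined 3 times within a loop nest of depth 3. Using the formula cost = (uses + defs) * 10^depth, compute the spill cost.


uses + defs = 17 + 3 = 20
10^3 = 1000
Spill cost = 20 * 1000 = 20000

20000


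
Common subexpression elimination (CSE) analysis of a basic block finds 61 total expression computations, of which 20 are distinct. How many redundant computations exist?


CSE count = total expressions - unique expressions
= 61 - 20 = 41

41


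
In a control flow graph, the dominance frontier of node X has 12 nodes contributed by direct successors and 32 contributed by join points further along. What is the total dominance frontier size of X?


DF(X) = direct successor contributions + join point contributions
= 12 + 32 = 44

44


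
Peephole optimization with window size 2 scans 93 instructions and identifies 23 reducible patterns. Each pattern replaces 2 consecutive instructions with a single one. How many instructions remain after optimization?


Each match removes 1 instructions.
Total removed = 23 * 1 = 23
Remaining = 93 - 23 = 70

70


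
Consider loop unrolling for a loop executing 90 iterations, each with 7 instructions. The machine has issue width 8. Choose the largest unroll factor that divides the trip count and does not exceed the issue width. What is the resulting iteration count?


Largest divisor of 90 <= 8 is 6
New iterations = 90 / 6 = 15

15


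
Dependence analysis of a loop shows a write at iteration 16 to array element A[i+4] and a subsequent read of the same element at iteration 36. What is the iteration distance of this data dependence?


Distance = read iteration - write iteration
= 36 - 16 = 20

20


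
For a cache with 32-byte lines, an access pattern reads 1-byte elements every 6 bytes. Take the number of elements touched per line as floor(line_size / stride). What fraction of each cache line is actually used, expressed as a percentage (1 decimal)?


Elements per cache line = floor(32 / 6) = 5
Bytes used = 5 * 1 = 5
Utilization = 5 / 32 * 100 = 15.6%

15.6


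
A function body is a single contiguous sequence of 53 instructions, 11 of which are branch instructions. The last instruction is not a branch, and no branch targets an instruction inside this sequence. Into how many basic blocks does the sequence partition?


With no in-sequence branch targets, the leaders are the first instruction plus the instruction after each branch.
Number of basic blocks = branches + 1
= 11 + 1 = 12

12


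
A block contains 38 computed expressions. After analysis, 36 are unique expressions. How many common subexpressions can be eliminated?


CSE count = total expressions - unique expressions
= 38 - 36 = 2

2


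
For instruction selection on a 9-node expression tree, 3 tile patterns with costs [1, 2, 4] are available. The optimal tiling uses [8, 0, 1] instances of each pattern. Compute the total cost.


Total cost = sum(count_i * cost_i)
= 8*1 + 0*2 + 1*4
= 12

12


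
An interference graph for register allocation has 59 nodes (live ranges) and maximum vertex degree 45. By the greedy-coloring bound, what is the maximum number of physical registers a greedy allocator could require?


Greedy coloring never needs more than (max_degree + 1) colors: when coloring a vertex, at most max_degree neighbors are already colored.
Upper bound = 45 + 1 = 46

46


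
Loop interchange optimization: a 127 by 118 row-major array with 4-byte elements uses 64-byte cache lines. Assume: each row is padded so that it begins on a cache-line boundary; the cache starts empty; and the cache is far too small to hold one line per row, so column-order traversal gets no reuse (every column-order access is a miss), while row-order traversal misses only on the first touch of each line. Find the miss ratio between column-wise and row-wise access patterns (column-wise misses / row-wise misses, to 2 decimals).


Each row occupies 118 * 4 = 472 bytes and starts on a line boundary, so it spans ceil(472 / 64) = 8 cache lines.
Row-major traversal misses (one per line touched): 127 * ceil(118 * 4 / 64) = 1016
Column-major traversal misses (no reuse, every access misses): 127 * 118 = 14986
Ratio = 14986 / 1016 = 14.75

14.75


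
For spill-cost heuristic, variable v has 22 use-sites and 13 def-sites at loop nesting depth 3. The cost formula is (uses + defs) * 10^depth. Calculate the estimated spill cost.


uses + defs = 22 + 13 = 35
10^3 = 1000
Spill cost = 35 * 1000 = 35000

35000


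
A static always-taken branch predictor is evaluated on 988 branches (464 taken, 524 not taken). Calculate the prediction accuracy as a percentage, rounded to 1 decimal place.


Predictor: always-taken
Correct predictions = 464
Accuracy = 464 / 988 * 100 = 47.0%

47.0


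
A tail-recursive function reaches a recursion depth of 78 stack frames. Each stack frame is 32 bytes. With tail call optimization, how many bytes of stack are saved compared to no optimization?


Without TCO: 78 * 32 = 2496 bytes
With TCO: reuse 1 frame = 32 bytes
Savings = 2496 - 32 = 2464

2464


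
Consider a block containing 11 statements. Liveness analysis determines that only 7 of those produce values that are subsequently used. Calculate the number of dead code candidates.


Dead code = total statements - live definitions
= 11 - 7 = 4

4


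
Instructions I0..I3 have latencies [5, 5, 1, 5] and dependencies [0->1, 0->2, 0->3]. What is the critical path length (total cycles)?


Compute longest path through dependency graph: dist(Ik) = max over predecessors of dist + latency(Ik).
dist(I0) = latency 5 = 5
dist(I1) = dist(I0) + 5 = 5 + 5 = 10
dist(I2) = dist(I0) + 1 = 5 + 1 = 6
dist(I3) = dist(I0) + 5 = 5 + 5 = 10
Critical path = max dist = 10

10


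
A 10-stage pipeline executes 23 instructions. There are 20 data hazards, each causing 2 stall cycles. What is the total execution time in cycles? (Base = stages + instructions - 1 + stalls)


Base cycles = 10 + 23 - 1 = 32
Total stalls = 20 * 2 = 40
Total = 32 + 40 = 72

72


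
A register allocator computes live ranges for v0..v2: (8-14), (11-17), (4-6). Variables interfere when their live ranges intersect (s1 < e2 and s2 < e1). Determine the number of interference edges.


Check all pairs for overlapping intervals.
Two intervals (s1,e1) and (s2,e2) overlap if s1 < e2 and s2 < e1.
v0 (8-14) vs v1..v2: overlaps v1 -> 1
v1 (11-17) vs v2: overlaps none -> 0
Total overlapping pairs = 1 + 0 = 1

1


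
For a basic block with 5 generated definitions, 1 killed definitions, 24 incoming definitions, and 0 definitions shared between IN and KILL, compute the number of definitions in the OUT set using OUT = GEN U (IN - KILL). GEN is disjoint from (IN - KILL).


IN - KILL: 24 - 0 = 24 surviving definitions
OUT = GEN + surviving = 5 + 24 = 29

29


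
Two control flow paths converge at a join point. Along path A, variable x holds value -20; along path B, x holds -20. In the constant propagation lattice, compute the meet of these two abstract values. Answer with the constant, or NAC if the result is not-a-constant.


Meet operation: if both paths give the same constant, result is that constant; if they differ, result is NAC (not-a-constant).
Path A: -20, Path B: -20 -> equal
Result: constant -> -20

-20


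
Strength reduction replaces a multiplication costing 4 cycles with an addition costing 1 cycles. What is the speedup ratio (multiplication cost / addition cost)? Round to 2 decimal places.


Ratio = mult_cost / add_cost = 4 / 1 = 4.0

4.0


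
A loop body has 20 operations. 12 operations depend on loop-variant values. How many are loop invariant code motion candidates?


Invariant candidates = total - loop-dependent
= 20 - 12 = 8

8


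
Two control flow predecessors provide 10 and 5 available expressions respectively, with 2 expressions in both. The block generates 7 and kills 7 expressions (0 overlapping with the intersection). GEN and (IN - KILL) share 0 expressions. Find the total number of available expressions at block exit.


IN = intersection of predecessors = 2
IN - KILL = 2 - 0 = 2
|OUT| = |GEN| + |IN - KILL| - |GEN ∩ (IN - KILL)| = 7 + 2 - 0 = 9

9


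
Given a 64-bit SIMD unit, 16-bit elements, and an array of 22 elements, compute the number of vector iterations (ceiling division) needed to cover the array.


Width = 64 / 16 = 4 elements per vector op
Iterations = ceil(22 / 4) = 6

6


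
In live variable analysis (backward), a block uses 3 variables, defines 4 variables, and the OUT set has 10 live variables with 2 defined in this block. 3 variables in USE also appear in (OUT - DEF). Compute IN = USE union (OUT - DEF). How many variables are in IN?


OUT - DEF: 10 - 2 = 8
|IN| = |USE| + |OUT - DEF| - |USE ∩ (OUT - DEF)| = 3 + 8 - 3 = 8

8


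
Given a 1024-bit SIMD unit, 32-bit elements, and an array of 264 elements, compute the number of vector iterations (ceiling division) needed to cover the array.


Width = 1024 / 32 = 32 elements per vector op
Iterations = ceil(264 / 32) = 9

9


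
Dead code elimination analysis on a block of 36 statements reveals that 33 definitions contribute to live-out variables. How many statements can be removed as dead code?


Dead code = total statements - live definitions
= 36 - 33 = 3

3


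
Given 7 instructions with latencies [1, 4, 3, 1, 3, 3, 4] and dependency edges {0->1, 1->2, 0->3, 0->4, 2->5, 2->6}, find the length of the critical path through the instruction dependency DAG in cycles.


Compute longest path through dependency graph: dist(Ik) = max over predecessors of dist + latency(Ik).
dist(I0) = latency 1 = 1
dist(I1) = dist(I0) + 4 = 1 + 4 = 5
dist(I2) = dist(I1) + 3 = 5 + 3 = 8
dist(I3) = dist(I0) + 1 = 1 + 1 = 2
dist(I4) = dist(I0) + 3 = 1 + 3 = 4
dist(I5) = dist(I2) + 3 = 8 + 3 = 11
dist(I6) = dist(I2) + 4 = 8 + 4 = 12
Critical path = max dist = 12

12


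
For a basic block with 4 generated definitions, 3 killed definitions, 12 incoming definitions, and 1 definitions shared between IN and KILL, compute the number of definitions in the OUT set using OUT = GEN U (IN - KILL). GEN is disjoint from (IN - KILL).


IN - KILL: 12 - 1 = 11 surviving definitions
OUT = GEN + surviving = 4 + 11 = 15

15


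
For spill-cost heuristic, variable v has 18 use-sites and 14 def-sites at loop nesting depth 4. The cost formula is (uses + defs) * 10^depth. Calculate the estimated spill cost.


uses + defs = 18 + 14 = 32
10^4 = 10000
Spill cost = 32 * 10000 = 320000

320000


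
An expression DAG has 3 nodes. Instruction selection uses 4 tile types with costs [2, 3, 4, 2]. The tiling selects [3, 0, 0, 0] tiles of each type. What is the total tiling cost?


Total cost = sum(count_i * cost_i)
= 3*2 + 0*3 + 0*4 + 0*2
= 6

6


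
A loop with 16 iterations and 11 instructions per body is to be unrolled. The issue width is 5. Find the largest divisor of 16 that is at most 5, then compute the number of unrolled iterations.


Largest divisor of 16 <= 5 is 4
New iterations = 16 / 4 = 4

4


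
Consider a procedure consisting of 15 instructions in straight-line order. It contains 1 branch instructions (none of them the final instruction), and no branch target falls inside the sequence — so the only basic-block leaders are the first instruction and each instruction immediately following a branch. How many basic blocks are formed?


With no in-sequence branch targets, the leaders are the first instruction plus the instruction after each branch.
Number of basic blocks = branches + 1
= 1 + 1 = 2

2


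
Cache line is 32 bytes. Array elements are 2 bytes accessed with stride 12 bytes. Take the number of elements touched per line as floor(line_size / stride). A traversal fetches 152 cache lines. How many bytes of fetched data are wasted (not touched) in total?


Elements per line = floor(32 / 12) = 2
Bytes used per line = 2 * 2 = 4
Wasted per line = 32 - 4 = 28
Total wasted = 28 * 152 = 4256

4256


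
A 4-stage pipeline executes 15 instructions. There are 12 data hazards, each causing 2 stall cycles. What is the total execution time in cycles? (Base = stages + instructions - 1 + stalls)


Base cycles = 4 + 15 - 1 = 18
Total stalls = 12 * 2 = 24
Total = 18 + 24 = 42

42


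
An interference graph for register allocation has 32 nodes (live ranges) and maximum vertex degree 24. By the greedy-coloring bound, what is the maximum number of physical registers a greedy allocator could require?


Greedy coloring never needs more than (max_degree + 1) colors: when coloring a vertex, at most max_degree neighbors are already colored.
Upper bound = 24 + 1 = 25

25


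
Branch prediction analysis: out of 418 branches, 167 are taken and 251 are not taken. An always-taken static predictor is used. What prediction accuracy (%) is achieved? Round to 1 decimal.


Predictor: always-taken
Correct predictions = 167
Accuracy = 167 / 418 * 100 = 40.0%

40.0


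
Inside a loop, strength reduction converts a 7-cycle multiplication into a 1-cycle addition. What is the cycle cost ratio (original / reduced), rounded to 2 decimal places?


Ratio = mult_cost / add_cost = 7 / 1 = 7.0

7.0


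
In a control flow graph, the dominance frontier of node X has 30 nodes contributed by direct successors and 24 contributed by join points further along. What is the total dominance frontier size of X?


DF(X) = direct successor contributions + join point contributions
= 30 + 24 = 54

54


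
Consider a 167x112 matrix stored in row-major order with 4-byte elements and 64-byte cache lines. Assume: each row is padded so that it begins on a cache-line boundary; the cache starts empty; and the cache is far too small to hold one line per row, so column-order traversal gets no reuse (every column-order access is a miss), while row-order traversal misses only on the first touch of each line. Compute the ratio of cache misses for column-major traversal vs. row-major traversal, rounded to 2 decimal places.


Each row occupies 112 * 4 = 448 bytes and starts on a line boundary, so it spans ceil(448 / 64) = 7 cache lines.
Row-major traversal misses (one per line touched): 167 * ceil(112 * 4 / 64) = 1169
Column-major traversal misses (no reuse, every access misses): 167 * 112 = 18704
Ratio = 18704 / 1169 = 16.0

16.0


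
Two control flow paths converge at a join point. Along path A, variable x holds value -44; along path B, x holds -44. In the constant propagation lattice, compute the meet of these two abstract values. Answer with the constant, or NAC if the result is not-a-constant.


Meet operation: if both paths give the same constant, result is that constant; if they differ, result is NAC (not-a-constant).
Path A: -44, Path B: -44 -> equal
Result: constant -> -44

-44


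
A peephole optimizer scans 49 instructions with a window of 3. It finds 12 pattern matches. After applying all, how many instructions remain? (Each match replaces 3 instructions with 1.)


Each match removes 2 instructions.
Total removed = 12 * 2 = 24
Remaining = 49 - 24 = 25

25


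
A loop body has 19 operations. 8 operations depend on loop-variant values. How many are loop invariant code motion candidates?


Invariant candidates = total - loop-dependent
= 19 - 8 = 11

11


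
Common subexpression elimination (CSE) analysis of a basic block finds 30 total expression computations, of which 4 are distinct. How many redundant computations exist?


CSE count = total expressions - unique expressions
= 30 - 4 = 26

26


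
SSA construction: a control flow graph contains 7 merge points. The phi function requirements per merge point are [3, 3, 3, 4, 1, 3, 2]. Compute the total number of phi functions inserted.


Total phi functions = sum of phi functions at each join node
= 3 + 3 + 3 + 4 + 1 + 3 + 2 = 19

19


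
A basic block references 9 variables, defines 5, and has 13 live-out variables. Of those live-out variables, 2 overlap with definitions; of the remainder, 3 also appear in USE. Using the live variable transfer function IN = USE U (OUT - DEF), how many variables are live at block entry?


OUT - DEF: 13 - 2 = 11
|IN| = |USE| + |OUT - DEF| - |USE ∩ (OUT - DEF)| = 9 + 11 - 3 = 17

17


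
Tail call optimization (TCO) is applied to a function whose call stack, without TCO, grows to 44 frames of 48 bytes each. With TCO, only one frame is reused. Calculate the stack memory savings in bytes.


Without TCO: 44 * 48 = 2112 bytes
With TCO: reuse 1 frame = 48 bytes
Savings = 2112 - 48 = 2064

2064


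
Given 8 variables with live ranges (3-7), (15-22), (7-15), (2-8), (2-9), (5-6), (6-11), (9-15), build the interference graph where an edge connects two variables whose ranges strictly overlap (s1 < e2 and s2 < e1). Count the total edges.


Check all pairs for overlapping intervals.
Two intervals (s1,e1) and (s2,e2) overlap if s1 < e2 and s2 < e1.
v0 (3-7) vs v1..v7: overlaps v3, v4, v5, v6 -> 4
v1 (15-22) vs v2..v7: overlaps none -> 0
v2 (7-15) vs v3..v7: overlaps v3, v4, v6, v7 -> 4
v3 (2-8) vs v4..v7: overlaps v4, v5, v6 -> 3
v4 (2-9) vs v5..v7: overlaps v5, v6 -> 2
v5 (5-6) vs v6..v7: overlaps none -> 0
v6 (6-11) vs v7: overlaps v7 -> 1
Total overlapping pairs = 4 + 0 + 4 + 3 + 2 + 0 + 1 = 14

14


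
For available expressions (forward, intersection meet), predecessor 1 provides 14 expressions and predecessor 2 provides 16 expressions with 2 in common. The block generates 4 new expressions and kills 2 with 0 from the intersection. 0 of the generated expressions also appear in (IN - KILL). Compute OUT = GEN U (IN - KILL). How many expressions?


IN = intersection of predecessors = 2
IN - KILL = 2 - 0 = 2
|OUT| = |GEN| + |IN - KILL| - |GEN ∩ (IN - KILL)| = 4 + 2 - 0 = 6

6


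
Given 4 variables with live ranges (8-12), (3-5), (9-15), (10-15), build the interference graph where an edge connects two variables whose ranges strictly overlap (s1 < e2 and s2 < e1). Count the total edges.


Check all pairs for overlapping intervals.
Two intervals (s1,e1) and (s2,e2) overlap if s1 < e2 and s2 < e1.
v0 (8-12) vs v1..v3: overlaps v2, v3 -> 2
v1 (3-5) vs v2..v3: overlaps none -> 0
v2 (9-15) vs v3: overlaps v3 -> 1
Total overlapping pairs = 2 + 0 + 1 = 3

3


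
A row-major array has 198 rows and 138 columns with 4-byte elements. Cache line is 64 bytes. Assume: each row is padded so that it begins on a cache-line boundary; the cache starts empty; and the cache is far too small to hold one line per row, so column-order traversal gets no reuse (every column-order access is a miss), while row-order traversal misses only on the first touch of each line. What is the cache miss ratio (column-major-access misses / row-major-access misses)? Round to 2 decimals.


Each row occupies 138 * 4 = 552 bytes and starts on a line boundary, so it spans ceil(552 / 64) = 9 cache lines.
Row-major traversal misses (one per line touched): 198 * ceil(138 * 4 / 64) = 1782
Column-major traversal misses (no reuse, every access misses): 198 * 138 = 27324
Ratio = 27324 / 1782 = 15.33

15.33


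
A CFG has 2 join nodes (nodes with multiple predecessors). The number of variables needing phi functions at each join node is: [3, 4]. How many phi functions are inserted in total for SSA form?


Total phi functions = sum of phi functions at each join node
= 3 + 4 = 7

7


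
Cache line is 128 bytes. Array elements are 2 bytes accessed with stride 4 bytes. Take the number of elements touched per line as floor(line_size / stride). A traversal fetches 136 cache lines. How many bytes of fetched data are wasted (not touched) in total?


Elements per line = floor(128 / 4) = 32
Bytes used per line = 32 * 2 = 64
Wasted per line = 128 - 64 = 64
Total wasted = 64 * 136 = 8704

8704


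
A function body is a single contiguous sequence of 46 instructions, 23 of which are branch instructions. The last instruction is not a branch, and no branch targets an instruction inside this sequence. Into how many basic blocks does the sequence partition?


With no in-sequence branch targets, the leaders are the first instruction plus the instruction after each branch.
Number of basic blocks = branches + 1
= 23 + 1 = 24

24


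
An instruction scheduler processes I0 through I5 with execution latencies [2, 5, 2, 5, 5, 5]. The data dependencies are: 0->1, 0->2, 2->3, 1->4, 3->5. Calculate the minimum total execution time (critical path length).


Compute longest path through dependency graph: dist(Ik) = max over predecessors of dist + latency(Ik).
dist(I0) = latency 2 = 2
dist(I1) = dist(I0) + 5 = 2 + 5 = 7
dist(I2) = dist(I0) + 2 = 2 + 2 = 4
dist(I3) = dist(I2) + 5 = 4 + 5 = 9
dist(I4) = dist(I1) + 5 = 7 + 5 = 12
dist(I5) = dist(I3) + 5 = 9 + 5 = 14
Critical path = max dist = 14

14


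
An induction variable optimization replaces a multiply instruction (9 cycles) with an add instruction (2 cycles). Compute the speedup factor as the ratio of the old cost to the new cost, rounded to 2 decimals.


Ratio = mult_cost / add_cost = 9 / 2 = 4.5

4.5


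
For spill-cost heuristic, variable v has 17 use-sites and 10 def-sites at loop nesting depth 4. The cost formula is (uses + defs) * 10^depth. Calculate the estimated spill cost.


uses + defs = 17 + 10 = 27
10^4 = 10000
Spill cost = 27 * 10000 = 270000

270000


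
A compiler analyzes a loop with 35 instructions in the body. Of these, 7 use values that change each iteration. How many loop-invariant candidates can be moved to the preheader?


Invariant candidates = total - loop-dependent
= 35 - 7 = 28

28


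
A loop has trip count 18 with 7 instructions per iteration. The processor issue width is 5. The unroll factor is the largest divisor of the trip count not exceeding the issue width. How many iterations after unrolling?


Largest divisor of 18 <= 5 is 3
New iterations = 18 / 3 = 6

6


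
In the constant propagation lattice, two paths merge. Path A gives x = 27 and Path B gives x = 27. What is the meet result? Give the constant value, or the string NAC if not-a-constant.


Meet operation: if both paths give the same constant, result is that constant; if they differ, result is NAC (not-a-constant).
Path A: 27, Path B: 27 -> equal
Result: constant -> 27

27


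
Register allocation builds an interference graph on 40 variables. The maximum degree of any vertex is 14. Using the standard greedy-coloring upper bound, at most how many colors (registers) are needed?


Greedy coloring never needs more than (max_degree + 1) colors: when coloring a vertex, at most max_degree neighbors are already colored.
Upper bound = 14 + 1 = 15

15


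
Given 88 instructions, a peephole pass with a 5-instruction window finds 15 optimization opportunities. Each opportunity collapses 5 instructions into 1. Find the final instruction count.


Each match removes 4 instructions.
Total removed = 15 * 4 = 60
Remaining = 88 - 60 = 28

28


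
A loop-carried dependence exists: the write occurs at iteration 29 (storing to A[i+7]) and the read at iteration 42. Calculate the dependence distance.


Distance = read iteration - write iteration
= 42 - 29 = 13

13


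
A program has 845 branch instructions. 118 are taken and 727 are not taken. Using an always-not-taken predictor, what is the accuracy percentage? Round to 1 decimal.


Predictor: always-not-taken
Correct predictions = 727
Accuracy = 727 / 845 * 100 = 86.0%

86.0


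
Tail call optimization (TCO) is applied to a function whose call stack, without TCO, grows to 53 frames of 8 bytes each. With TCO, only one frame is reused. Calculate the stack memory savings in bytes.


Without TCO: 53 * 8 = 424 bytes
With TCO: reuse 1 frame = 8 bytes
Savings = 424 - 8 = 416

416


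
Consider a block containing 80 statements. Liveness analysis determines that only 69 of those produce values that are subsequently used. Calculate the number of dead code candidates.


Dead code = total statements - live definitions
= 80 - 69 = 11

11


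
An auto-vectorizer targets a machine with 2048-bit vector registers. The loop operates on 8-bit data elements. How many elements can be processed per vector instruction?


Width = SIMD bits / data type bits
= 2048 / 8 = 256

256


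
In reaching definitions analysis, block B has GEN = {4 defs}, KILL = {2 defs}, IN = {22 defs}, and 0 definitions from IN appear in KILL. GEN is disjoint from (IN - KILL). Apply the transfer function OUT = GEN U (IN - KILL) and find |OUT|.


IN - KILL: 22 - 0 = 22 surviving definitions
OUT = GEN + surviving = 4 + 22 = 26

26


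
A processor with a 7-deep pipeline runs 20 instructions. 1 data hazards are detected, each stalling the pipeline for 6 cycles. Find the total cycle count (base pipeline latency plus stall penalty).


Base cycles = 7 + 20 - 1 = 26
Total stalls = 1 * 6 = 6
Total = 26 + 6 = 32

32


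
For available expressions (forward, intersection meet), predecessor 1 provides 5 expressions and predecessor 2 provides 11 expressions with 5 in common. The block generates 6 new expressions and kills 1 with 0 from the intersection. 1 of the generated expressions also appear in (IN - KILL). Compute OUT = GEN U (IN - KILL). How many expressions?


IN = intersection of predecessors = 5
IN - KILL = 5 - 0 = 5
|OUT| = |GEN| + |IN - KILL| - |GEN ∩ (IN - KILL)| = 6 + 5 - 1 = 10

10
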